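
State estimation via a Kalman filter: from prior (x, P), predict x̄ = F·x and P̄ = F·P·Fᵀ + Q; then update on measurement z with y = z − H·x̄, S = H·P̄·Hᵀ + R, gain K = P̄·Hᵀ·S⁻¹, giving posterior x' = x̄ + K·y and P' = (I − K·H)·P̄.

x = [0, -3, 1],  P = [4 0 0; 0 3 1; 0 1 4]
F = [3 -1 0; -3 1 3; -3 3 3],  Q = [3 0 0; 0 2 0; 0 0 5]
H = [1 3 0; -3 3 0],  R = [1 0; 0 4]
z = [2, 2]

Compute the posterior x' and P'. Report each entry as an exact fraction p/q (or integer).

x̄ = F·x = [3, 0, -6]
P̄ = F·P·Fᵀ + Q = [42 -42 -48; -42 83 93; -48 93 122]
y = z − H·x̄ = [-1, 11]
S = H·P̄·Hᵀ + R = [538 873; 873 1885]
K = P̄·Hᵀ·S⁻¹ = [61656/252001 -62244/252001; 62820/252001 21039/252001; 66156/252001 25911/252001]
x' = x̄ + K·y = [9663/252001, 168609/252001, -1293141/252001]
P' = (I − K·H)·P̄ = [77658/252001 -5334/252001 -9372/252001; -5334/252001 22718/252001 25176/252001; -9372/252001 25176/252001 4501733/252001]

x' = [9663/252001, 168609/252001, -1293141/252001]
P' = [77658/252001 -5334/252001 -9372/252001; -5334/252001 22718/252001 25176/252001; -9372/252001 25176/252001 4501733/252001]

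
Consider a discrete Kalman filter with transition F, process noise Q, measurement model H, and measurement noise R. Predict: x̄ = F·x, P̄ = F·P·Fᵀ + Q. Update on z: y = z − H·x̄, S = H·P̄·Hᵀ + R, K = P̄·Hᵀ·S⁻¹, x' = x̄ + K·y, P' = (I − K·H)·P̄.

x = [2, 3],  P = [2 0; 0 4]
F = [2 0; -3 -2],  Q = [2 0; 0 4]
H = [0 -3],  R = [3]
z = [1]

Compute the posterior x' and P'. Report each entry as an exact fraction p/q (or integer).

x' = [8/23, -10/23]
P' = [718/115 -12/115; -12/115 38/115]

x̄ = F·x = [4, -12]
P̄ = F·P·Fᵀ + Q = [10 -12; -12 38]
y = z − H·x̄ = [-35]
S = H·P̄·Hᵀ + R = [345]
K = P̄·Hᵀ·S⁻¹ = [12/115; -38/115]
x' = x̄ + K·y = [8/23, -10/23]
P' = (I − K·H)·P̄ = [718/115 -12/115; -12/115 38/115]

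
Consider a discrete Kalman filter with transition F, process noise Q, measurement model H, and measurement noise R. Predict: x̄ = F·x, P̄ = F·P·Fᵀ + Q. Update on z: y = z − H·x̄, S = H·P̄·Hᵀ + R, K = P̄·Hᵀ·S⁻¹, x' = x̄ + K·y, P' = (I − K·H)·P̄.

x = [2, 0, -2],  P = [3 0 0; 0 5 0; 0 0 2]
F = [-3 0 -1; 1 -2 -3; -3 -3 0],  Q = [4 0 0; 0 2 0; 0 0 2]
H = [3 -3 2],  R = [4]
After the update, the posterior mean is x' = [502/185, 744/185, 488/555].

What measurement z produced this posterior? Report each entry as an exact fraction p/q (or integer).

x̄ = F·x = [-4, 8, -6]
P̄ = F·P·Fᵀ + Q = [33 -3 27; -3 43 21; 27 21 74]
S = H·P̄·Hᵀ + R = [1110]
K = P̄·Hᵀ·S⁻¹ = [27/185; -16/185; 83/555]
x' − x̄ = [1242/185, -736/185, 3818/555] = K·y
y = (KᵀK)⁻¹·Kᵀ·(x' − x̄) = [46]
z = y + H·x̄ = [46] + [-48] = [-2]

z = [-2]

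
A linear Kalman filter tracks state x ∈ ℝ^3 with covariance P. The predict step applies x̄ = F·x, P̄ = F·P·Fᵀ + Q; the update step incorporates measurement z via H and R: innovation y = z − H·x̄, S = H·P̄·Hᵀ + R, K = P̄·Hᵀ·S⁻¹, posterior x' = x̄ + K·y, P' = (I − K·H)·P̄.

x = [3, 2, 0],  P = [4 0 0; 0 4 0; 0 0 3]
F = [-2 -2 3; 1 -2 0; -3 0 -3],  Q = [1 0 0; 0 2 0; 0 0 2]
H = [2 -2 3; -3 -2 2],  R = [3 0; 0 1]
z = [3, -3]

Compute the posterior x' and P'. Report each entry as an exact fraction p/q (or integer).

x' = [1433229/999959, -2034711/999959, -1370190/999959]
P' = [420555/999959 -1923036/999959 -1401941/999959; -1923036/999959 12466170/999959 9546064/999959; -1401941/999959 9546064/999959 7492744/999959]

x̄ = F·x = [-10, -1, -9]
P̄ = F·P·Fᵀ + Q = [60 8 -3; 8 22 -12; -3 -12 65]
y = z − H·x̄ = [48, -17]
S = H·P̄·Hᵀ + R = [960 269; 269 1117]
K = P̄·Hᵀ·S⁻¹ = [160453/999959 -219475/999959; -46740/999959 -71104/999959; 194074/999959 99183/999959]
x' = x̄ + K·y = [1433229/999959, -2034711/999959, -1370190/999959]
P' = (I − K·H)·P̄ = [420555/999959 -1923036/999959 -1401941/999959; -1923036/999959 12466170/999959 9546064/999959; -1401941/999959 9546064/999959 7492744/999959]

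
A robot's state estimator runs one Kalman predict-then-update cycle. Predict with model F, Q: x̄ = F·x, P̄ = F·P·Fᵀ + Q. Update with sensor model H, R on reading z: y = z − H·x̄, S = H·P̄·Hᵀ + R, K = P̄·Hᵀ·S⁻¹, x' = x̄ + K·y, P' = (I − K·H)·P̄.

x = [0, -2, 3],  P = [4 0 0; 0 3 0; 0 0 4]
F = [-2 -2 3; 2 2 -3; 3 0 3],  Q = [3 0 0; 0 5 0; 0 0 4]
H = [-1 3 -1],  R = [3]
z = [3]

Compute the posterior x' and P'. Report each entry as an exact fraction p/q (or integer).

x' = [-1133/1247, 1901/1247, 3287/1247]
P' = [10108/1247 -3115/1247 -18640/1247; -3115/1247 5954/1247 20128/1247; -18640/1247 20128/1247 79396/1247]

x̄ = F·x = [13, -13, 9]
P̄ = F·P·Fᵀ + Q = [67 -64 12; -64 69 -12; 12 -12 76]
y = z − H·x̄ = [64]
S = H·P̄·Hᵀ + R = [1247]
K = P̄·Hᵀ·S⁻¹ = [-271/1247; 283/1247; -124/1247]
x' = x̄ + K·y = [-1133/1247, 1901/1247, 3287/1247]
P' = (I − K·H)·P̄ = [10108/1247 -3115/1247 -18640/1247; -3115/1247 5954/1247 20128/1247; -18640/1247 20128/1247 79396/1247]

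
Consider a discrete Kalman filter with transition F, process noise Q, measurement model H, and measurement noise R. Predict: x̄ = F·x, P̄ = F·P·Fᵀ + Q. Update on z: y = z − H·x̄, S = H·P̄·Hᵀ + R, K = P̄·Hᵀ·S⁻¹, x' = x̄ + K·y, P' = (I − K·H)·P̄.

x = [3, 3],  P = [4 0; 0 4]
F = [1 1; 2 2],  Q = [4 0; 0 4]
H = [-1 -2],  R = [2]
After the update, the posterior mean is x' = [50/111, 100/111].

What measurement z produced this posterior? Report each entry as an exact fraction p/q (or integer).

z = [-2]

x̄ = F·x = [6, 12]
P̄ = F·P·Fᵀ + Q = [12 16; 16 36]
S = H·P̄·Hᵀ + R = [222]
K = P̄·Hᵀ·S⁻¹ = [-22/111; -44/111]
x' − x̄ = [-616/111, -1232/111] = K·y
y = (KᵀK)⁻¹·Kᵀ·(x' − x̄) = [28]
z = y + H·x̄ = [28] + [-30] = [-2]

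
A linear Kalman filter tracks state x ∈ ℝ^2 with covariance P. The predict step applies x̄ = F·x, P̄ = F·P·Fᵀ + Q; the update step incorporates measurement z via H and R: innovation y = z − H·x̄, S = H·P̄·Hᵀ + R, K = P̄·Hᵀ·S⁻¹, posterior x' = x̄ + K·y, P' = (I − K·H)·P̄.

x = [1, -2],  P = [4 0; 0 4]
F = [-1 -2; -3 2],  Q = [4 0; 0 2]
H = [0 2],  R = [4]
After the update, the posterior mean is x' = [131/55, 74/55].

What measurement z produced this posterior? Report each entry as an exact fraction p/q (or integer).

z = [3]

x̄ = F·x = [3, -7]
P̄ = F·P·Fᵀ + Q = [24 -4; -4 54]
S = H·P̄·Hᵀ + R = [220]
K = P̄·Hᵀ·S⁻¹ = [-2/55; 27/55]
x' − x̄ = [-34/55, 459/55] = K·y
y = (KᵀK)⁻¹·Kᵀ·(x' − x̄) = [17]
z = y + H·x̄ = [17] + [-14] = [3]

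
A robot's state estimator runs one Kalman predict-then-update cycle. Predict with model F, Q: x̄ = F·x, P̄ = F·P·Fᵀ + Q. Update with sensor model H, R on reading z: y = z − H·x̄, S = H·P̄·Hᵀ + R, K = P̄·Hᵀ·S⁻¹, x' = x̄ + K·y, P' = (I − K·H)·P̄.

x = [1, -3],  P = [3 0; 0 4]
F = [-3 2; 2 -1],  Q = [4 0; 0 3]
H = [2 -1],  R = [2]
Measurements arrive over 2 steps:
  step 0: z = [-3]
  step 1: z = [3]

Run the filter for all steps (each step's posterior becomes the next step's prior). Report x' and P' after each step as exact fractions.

step 0: x̄ = F·x = [-9, 5]
step 0: P̄ = F·P·Fᵀ + Q = [47 -26; -26 19]
step 0: y = z − H·x̄ = [20]
step 0: S = H·P̄·Hᵀ + R = [313]
step 0: K = P̄·Hᵀ·S⁻¹ = [120/313; -71/313]
step 0: x' = x̄ + K·y = [-417/313, 145/313]
step 0: P' = (I − K·H)·P̄ = [311/313 382/313; 382/313 906/313]
step 1: x̄ = F·x = [1541/313, -979/313]
step 1: P̄ = F·P·Fᵀ + Q = [3091/313 -1004/313; -1004/313 1561/313]
step 1: y = z − H·x̄ = [-3122/313]
step 1: S = H·P̄·Hᵀ + R = [18567/313]
step 1: K = P̄·Hᵀ·S⁻¹ = [7186/18567; -3569/18567]
step 1: x' = x̄ + K·y = [19735/18567, -22475/18567]
step 1: P' = (I − K·H)·P̄ = [18377/18567 22382/18567; 22382/18567 51902/18567]

step 0: x' = [-417/313, 145/313], P' = [311/313 382/313; 382/313 906/313]
step 1: x' = [19735/18567, -22475/18567], P' = [18377/18567 22382/18567; 22382/18567 51902/18567]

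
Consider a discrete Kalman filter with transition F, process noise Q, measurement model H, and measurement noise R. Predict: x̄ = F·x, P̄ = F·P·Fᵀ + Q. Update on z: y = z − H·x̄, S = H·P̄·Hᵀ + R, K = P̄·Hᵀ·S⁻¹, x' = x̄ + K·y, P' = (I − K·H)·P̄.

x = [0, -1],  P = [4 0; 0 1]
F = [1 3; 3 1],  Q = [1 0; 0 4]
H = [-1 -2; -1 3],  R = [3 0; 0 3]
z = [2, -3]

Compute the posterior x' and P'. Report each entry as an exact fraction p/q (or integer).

x' = [-4689/10327, -10426/10327]
P' = [13737/10327 1182/10327; 1182/10327 2463/10327]

x̄ = F·x = [-3, -1]
P̄ = F·P·Fᵀ + Q = [14 15; 15 41]
y = z − H·x̄ = [-3, -3]
S = H·P̄·Hᵀ + R = [241 -247; -247 296]
K = P̄·Hᵀ·S⁻¹ = [-5367/10327 -3397/10327; -2036/10327 2069/10327]
x' = x̄ + K·y = [-4689/10327, -10426/10327]
P' = (I − K·H)·P̄ = [13737/10327 1182/10327; 1182/10327 2463/10327]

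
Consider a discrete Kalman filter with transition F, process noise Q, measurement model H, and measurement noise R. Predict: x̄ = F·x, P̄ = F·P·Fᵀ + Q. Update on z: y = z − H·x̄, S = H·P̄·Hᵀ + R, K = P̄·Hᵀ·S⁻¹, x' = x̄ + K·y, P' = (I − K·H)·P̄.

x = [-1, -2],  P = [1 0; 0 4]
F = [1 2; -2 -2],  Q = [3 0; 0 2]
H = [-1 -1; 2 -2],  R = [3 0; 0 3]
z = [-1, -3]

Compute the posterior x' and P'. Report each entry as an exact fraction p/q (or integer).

x̄ = F·x = [-5, 6]
P̄ = F·P·Fᵀ + Q = [20 -18; -18 22]
y = z − H·x̄ = [0, 19]
S = H·P̄·Hᵀ + R = [9 4; 4 315]
K = P̄·Hᵀ·S⁻¹ = [-934/2819 692/2819; -940/2819 -704/2819]
x' = x̄ + K·y = [-947/2819, 3538/2819]
P' = (I − K·H)·P̄ = [1920/2819 882/2819; 882/2819 1938/2819]

x' = [-947/2819, 3538/2819]
P' = [1920/2819 882/2819; 882/2819 1938/2819]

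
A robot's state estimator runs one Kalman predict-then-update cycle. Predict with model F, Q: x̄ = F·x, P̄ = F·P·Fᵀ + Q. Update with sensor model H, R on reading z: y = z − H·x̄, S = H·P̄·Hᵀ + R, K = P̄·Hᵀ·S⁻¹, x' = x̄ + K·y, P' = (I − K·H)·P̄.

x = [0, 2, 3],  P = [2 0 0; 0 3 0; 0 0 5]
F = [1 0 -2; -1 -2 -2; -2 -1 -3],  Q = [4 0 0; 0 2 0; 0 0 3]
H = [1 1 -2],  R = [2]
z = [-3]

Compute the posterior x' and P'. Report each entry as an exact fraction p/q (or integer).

x̄ = F·x = [-6, -10, -11]
P̄ = F·P·Fᵀ + Q = [26 18 26; 18 36 40; 26 40 59]
y = z − H·x̄ = [-9]
S = H·P̄·Hᵀ + R = [72]
K = P̄·Hᵀ·S⁻¹ = [-1/9; -13/36; -13/18]
x' = x̄ + K·y = [-5, -27/4, -9/2]
P' = (I − K·H)·P̄ = [226/9 136/9 182/9; 136/9 479/18 191/9; 182/9 191/9 193/9]

x' = [-5, -27/4, -9/2]
P' = [226/9 136/9 182/9; 136/9 479/18 191/9; 182/9 191/9 193/9]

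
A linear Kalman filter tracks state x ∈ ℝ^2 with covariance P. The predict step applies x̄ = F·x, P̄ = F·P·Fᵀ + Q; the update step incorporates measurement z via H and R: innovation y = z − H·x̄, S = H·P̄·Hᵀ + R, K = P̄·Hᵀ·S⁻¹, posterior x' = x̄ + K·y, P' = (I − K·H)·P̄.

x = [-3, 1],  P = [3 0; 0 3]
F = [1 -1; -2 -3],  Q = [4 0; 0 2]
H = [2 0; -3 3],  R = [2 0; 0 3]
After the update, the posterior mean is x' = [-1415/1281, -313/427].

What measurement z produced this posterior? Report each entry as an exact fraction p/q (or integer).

z = [-2, 1]

x̄ = F·x = [-4, 3]
P̄ = F·P·Fᵀ + Q = [10 3; 3 41]
S = H·P̄·Hᵀ + R = [42 -42; -42 408]
K = P̄·Hᵀ·S⁻¹ = [1213/2562 -1/366; 201/427 20/61]
x' − x̄ = [3709/1281, -1594/427] = K·y
y = (KᵀK)⁻¹·Kᵀ·(x' − x̄) = [6, -20]
z = y + H·x̄ = [6, -20] + [-8, 21] = [-2, 1]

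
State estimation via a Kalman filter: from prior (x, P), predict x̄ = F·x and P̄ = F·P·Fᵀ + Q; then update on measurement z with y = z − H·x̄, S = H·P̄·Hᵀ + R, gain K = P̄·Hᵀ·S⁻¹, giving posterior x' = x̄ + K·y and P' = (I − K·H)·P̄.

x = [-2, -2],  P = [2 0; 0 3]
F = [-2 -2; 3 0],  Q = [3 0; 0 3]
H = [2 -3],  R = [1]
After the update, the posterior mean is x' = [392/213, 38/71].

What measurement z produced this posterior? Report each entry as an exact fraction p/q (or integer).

z = [2]

x̄ = F·x = [8, -6]
P̄ = F·P·Fᵀ + Q = [23 -12; -12 21]
S = H·P̄·Hᵀ + R = [426]
K = P̄·Hᵀ·S⁻¹ = [41/213; -29/142]
x' − x̄ = [-1312/213, 464/71] = K·y
y = (KᵀK)⁻¹·Kᵀ·(x' − x̄) = [-32]
z = y + H·x̄ = [-32] + [34] = [2]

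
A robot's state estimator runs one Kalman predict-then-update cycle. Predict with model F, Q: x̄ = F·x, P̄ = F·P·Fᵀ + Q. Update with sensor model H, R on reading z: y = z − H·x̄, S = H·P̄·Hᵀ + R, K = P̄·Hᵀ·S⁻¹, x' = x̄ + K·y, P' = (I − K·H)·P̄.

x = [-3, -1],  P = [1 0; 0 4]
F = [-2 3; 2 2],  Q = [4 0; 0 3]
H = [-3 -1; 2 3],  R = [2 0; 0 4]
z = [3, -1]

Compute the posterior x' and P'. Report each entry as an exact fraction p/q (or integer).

x̄ = F·x = [3, -8]
P̄ = F·P·Fᵀ + Q = [44 20; 20 23]
y = z − H·x̄ = [4, 17]
S = H·P̄·Hᵀ + R = [541 -553; -553 627]
K = P̄·Hᵀ·S⁻¹ = [-6730/16699 -1994/16699; 4118/16699 6535/16699]
x' = x̄ + K·y = [-10721/16699, -6025/16699]
P' = (I − K·H)·P̄ = [6908/16699 -7264/16699; -7264/16699 13556/16699]

x' = [-10721/16699, -6025/16699]
P' = [6908/16699 -7264/16699; -7264/16699 13556/16699]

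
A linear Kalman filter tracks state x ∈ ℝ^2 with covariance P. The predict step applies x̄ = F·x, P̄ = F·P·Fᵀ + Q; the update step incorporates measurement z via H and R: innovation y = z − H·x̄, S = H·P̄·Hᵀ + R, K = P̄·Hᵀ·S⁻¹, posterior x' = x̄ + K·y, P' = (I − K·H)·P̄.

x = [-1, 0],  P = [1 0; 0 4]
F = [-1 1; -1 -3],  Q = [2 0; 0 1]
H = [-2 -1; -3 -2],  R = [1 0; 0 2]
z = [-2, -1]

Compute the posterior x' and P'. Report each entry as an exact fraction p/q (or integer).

x' = [281/137, -655/274]
P' = [442/137 -736/137; -736/137 2541/274]

x̄ = F·x = [1, 1]
P̄ = F·P·Fᵀ + Q = [7 -11; -11 38]
y = z − H·x̄ = [1, 4]
S = H·P̄·Hᵀ + R = [23 41; 41 85]
K = P̄·Hᵀ·S⁻¹ = [-148/137 73/137; 403/274 -333/274]
x' = x̄ + K·y = [281/137, -655/274]
P' = (I − K·H)·P̄ = [442/137 -736/137; -736/137 2541/274]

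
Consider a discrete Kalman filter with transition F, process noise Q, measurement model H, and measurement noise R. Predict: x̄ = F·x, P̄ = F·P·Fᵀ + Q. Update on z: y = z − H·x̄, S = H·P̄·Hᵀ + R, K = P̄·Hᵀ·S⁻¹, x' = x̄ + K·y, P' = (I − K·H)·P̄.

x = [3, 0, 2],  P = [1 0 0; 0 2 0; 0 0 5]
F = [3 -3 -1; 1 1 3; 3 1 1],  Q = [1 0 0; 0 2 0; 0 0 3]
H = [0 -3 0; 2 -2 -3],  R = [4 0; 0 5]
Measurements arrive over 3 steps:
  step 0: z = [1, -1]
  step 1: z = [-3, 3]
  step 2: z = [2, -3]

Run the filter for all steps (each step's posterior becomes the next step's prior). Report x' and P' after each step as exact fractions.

step 0: x̄ = F·x = [7, 9, 11]
step 0: P̄ = F·P·Fᵀ + Q = [33 -18 -2; -18 50 20; -2 20 19]
step 0: y = z − H·x̄ = [28, 36]
step 0: S = H·P̄·Hᵀ + R = [454 588; 588 916]
step 0: K = P̄·Hᵀ·S⁻¹ = [-351/1753 432/1753; -2769/8765 -98/8765; 1107/17530 -5287/35060]
step 0: x' = x̄ + K·y = [17995/1753, -435/1753, 12866/1753]
step 0: P' = (I − K·H)·P̄ = [30147/1753 468/1753 19066/1753; 468/1753 3692/8765 -738/8765; 19066/1753 -738/8765 264993/35060]
step 1: x̄ = F·x = [42424/1753, 56158/1753, 66416/1753]
step 1: P̄ = F·P·Fᵀ + Q = [3385313/35060 4049617/35060 5072811/35060; 4049617/35060 5361693/35060 6457399/35060; 5072811/35060 6457399/35060 8149577/35060]
step 1: y = z − H·x̄ = [163215/1753, 231975/1753]
step 1: S = H·P̄·Hᵀ + R = [48395477/35060 65989047/35060; 65989047/35060 92727637/35060]
step 1: K = P̄·Hᵀ·S⁻¹ = [-493593543/1897374497 12680512/1897374497; -570639741/1897374497 -43992698/1897374497; -7253481/3794748994 -1108692923/3794748994]
step 1: x' = x̄ + K·y = [1639422311/1897374497, 1831480637/1897374497, -1808576306/1897374497]
step 1: P' = (I − K·H)·P̄ = [18152797891/1897374497 658124724/1897374497 11641981258/1897374497; 658124724/1897374497 760852988/1897374497 4835654/1897374497; 11641981258/1897374497 4835654/1897374497 17364015677/3794748994]
step 2: x̄ = F·x = [1232401328/1897374497, -1954825970/1897374497, 4941171264/1897374497]
step 2: P̄ = F·P·Fᵀ + Q = [198266243181/3794748994 238434609435/3794748994 296885046513/3794748994; 238434609435/3794748994 344087242679/3794748994 400673848537/3794748994; 296885046513/3794748994 400673848537/3794748994 504640945073/3794748994]
step 2: y = z − H·x̄ = [-2069728916/1897374497, 2756935705/1897374497]
step 2: S = H·P̄·Hᵀ + R = [3111964180087/3794748994 4239980436297/3794748994; 4239980436297/3794748994 6068144942875/3794748994]
step 2: K = P̄·Hᵀ·S⁻¹ = [-29459230033257/119430244669007 1473392979792/119430244669007; -35764651594419/119430244669007 -2826653624198/119430244669007; 1340594687721/238860489338014 -68700160673873/238860489338014]
step 2: x' = x̄ + K·y = [111849644034644/119430244669007, -88140276404808/119430244669007, 520758550351235/238860489338014]
step 2: P' = (I − K·H)·P̄ = [1063927686679149/119430244669007 39278973377676/119430244669007 680643487234662/119430244669007; 39278973377676/119430244669007 47686202125892/119430244669007 -893729791814/119430244669007; 680643487234662/119430244669007 -893729791814/119430244669007 1023216557158423/238860489338014]

step 0: x' = [17995/1753, -435/1753, 12866/1753], P' = [30147/1753 468/1753 19066/1753; 468/1753 3692/8765 -738/8765; 19066/1753 -738/8765 264993/35060]
step 1: x' = [1639422311/1897374497, 1831480637/1897374497, -1808576306/1897374497], P' = [18152797891/1897374497 658124724/1897374497 11641981258/1897374497; 658124724/1897374497 760852988/1897374497 4835654/1897374497; 11641981258/1897374497 4835654/1897374497 17364015677/3794748994]
step 2: x' = [111849644034644/119430244669007, -88140276404808/119430244669007, 520758550351235/238860489338014], P' = [1063927686679149/119430244669007 39278973377676/119430244669007 680643487234662/119430244669007; 39278973377676/119430244669007 47686202125892/119430244669007 -893729791814/119430244669007; 680643487234662/119430244669007 -893729791814/119430244669007 1023216557158423/238860489338014]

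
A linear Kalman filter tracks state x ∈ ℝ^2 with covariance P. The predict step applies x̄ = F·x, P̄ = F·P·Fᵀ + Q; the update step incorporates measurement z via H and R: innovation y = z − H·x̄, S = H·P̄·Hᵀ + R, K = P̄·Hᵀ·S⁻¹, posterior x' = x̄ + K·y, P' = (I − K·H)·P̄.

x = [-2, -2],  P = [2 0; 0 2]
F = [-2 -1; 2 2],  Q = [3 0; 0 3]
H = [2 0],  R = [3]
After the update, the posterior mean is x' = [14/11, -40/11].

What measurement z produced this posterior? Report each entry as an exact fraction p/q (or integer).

x̄ = F·x = [6, -8]
P̄ = F·P·Fᵀ + Q = [13 -12; -12 19]
S = H·P̄·Hᵀ + R = [55]
K = P̄·Hᵀ·S⁻¹ = [26/55; -24/55]
x' − x̄ = [-52/11, 48/11] = K·y
y = (KᵀK)⁻¹·Kᵀ·(x' − x̄) = [-10]
z = y + H·x̄ = [-10] + [12] = [2]

z = [2]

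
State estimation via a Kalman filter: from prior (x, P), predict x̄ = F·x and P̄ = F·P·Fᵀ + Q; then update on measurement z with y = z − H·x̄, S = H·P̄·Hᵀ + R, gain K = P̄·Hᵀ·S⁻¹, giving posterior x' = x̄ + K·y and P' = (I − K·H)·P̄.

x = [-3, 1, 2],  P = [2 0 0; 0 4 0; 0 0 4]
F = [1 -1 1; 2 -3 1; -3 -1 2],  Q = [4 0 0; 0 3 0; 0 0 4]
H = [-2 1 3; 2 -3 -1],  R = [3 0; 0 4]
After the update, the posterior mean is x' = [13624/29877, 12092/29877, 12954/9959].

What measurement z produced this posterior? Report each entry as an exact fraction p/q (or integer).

z = [3, -2]

x̄ = F·x = [-2, -7, 12]
P̄ = F·P·Fᵀ + Q = [14 20 6; 20 51 8; 6 8 42]
S = H·P̄·Hᵀ + R = [384 -207; -207 345]
K = P̄·Hᵀ·S⁻¹ = [-64/1299 -4174/29877; -188/1299 -13073/29877; 448/1299 502/9959]
x' − x̄ = [73378/29877, 221231/29877, -106554/9959] = K·y
y = (KᵀK)⁻¹·Kᵀ·(x' − x̄) = [-30, -7]
z = y + H·x̄ = [-30, -7] + [33, 5] = [3, -2]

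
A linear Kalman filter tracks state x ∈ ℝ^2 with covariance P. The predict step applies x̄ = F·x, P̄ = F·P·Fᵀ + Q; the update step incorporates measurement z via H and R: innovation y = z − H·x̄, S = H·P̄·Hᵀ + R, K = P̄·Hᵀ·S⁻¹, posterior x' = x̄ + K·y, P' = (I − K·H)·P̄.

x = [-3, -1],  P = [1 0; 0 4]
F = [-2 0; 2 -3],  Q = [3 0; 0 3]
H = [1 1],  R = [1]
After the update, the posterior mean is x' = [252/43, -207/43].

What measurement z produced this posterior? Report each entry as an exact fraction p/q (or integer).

x̄ = F·x = [6, -3]
P̄ = F·P·Fᵀ + Q = [7 -4; -4 43]
S = H·P̄·Hᵀ + R = [43]
K = P̄·Hᵀ·S⁻¹ = [3/43; 39/43]
x' − x̄ = [-6/43, -78/43] = K·y
y = (KᵀK)⁻¹·Kᵀ·(x' − x̄) = [-2]
z = y + H·x̄ = [-2] + [3] = [1]

z = [1]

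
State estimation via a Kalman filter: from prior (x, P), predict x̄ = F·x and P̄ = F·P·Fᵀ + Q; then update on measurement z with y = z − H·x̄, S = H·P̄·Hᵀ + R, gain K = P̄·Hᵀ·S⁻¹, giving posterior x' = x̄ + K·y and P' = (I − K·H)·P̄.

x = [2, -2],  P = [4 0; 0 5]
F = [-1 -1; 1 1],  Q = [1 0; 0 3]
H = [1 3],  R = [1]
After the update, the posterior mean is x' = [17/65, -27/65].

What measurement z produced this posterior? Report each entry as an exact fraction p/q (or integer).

x̄ = F·x = [0, 0]
P̄ = F·P·Fᵀ + Q = [10 -9; -9 12]
S = H·P̄·Hᵀ + R = [65]
K = P̄·Hᵀ·S⁻¹ = [-17/65; 27/65]
x' − x̄ = [17/65, -27/65] = K·y
y = (KᵀK)⁻¹·Kᵀ·(x' − x̄) = [-1]
z = y + H·x̄ = [-1] + [0] = [-1]

z = [-1]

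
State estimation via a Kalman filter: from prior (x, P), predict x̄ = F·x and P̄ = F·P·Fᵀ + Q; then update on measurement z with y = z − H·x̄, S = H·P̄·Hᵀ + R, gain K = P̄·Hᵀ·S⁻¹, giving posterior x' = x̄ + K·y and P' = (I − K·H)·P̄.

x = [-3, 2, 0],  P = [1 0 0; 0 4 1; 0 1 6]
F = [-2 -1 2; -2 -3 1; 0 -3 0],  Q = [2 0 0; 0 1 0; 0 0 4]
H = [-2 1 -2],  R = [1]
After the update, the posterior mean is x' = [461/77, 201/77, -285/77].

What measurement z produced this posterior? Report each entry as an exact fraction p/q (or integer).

x̄ = F·x = [4, 0, -6]
P̄ = F·P·Fᵀ + Q = [30 21 6; 21 41 33; 6 33 40]
S = H·P̄·Hᵀ + R = [154]
K = P̄·Hᵀ·S⁻¹ = [-51/154; -67/154; -59/154]
x' − x̄ = [153/77, 201/77, 177/77] = K·y
y = (KᵀK)⁻¹·Kᵀ·(x' − x̄) = [-6]
z = y + H·x̄ = [-6] + [4] = [-2]

z = [-2]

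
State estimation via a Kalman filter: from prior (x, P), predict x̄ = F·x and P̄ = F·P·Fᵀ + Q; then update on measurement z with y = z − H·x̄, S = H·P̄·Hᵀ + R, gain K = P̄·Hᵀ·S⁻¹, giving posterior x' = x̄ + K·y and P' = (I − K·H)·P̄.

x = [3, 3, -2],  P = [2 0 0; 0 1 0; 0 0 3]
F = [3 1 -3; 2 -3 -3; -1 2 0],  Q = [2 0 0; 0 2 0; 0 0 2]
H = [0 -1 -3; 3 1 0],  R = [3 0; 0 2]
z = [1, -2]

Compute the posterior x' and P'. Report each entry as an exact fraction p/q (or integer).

x' = [22593/8678, -167815/17356, 52081/17356]
P' = [6150/4339 -16233/4339 5519/4339; -16233/4339 101391/8678 -34401/8678; 5519/4339 -34401/8678 14387/8678]

x̄ = F·x = [18, 3, 3]
P̄ = F·P·Fᵀ + Q = [48 36 -4; 36 46 -10; -4 -10 8]
y = z − H·x̄ = [13, -59]
S = H·P̄·Hᵀ + R = [61 -88; -88 696]
K = P̄·Hᵀ·S⁻¹ = [-108/4339 2217/8678; 302/4339 3993/17356; -1460/4339 -1287/17356]
x' = x̄ + K·y = [22593/8678, -167815/17356, 52081/17356]
P' = (I − K·H)·P̄ = [6150/4339 -16233/4339 5519/4339; -16233/4339 101391/8678 -34401/8678; 5519/4339 -34401/8678 14387/8678]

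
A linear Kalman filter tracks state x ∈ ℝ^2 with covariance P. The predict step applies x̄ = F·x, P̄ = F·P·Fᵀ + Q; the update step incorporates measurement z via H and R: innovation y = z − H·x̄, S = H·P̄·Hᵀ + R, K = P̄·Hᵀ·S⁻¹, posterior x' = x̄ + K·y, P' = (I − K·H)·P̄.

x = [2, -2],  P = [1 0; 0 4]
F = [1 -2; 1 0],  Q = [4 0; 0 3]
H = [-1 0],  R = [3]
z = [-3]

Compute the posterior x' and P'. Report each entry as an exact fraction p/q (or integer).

x̄ = F·x = [6, 2]
P̄ = F·P·Fᵀ + Q = [21 1; 1 4]
y = z − H·x̄ = [3]
S = H·P̄·Hᵀ + R = [24]
K = P̄·Hᵀ·S⁻¹ = [-7/8; -1/24]
x' = x̄ + K·y = [27/8, 15/8]
P' = (I − K·H)·P̄ = [21/8 1/8; 1/8 95/24]

x' = [27/8, 15/8]
P' = [21/8 1/8; 1/8 95/24]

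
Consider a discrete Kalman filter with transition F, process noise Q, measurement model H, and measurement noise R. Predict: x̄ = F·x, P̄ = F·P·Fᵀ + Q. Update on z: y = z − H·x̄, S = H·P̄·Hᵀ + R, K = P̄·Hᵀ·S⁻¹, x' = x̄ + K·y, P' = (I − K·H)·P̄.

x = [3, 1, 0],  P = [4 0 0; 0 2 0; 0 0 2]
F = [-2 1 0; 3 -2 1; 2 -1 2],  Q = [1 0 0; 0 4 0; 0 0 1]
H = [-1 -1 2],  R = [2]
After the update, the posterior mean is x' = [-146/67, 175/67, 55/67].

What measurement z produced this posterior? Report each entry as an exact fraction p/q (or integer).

x̄ = F·x = [-5, 7, 5]
P̄ = F·P·Fᵀ + Q = [19 -28 -18; -28 50 32; -18 32 27]
S = H·P̄·Hᵀ + R = [67]
K = P̄·Hᵀ·S⁻¹ = [-27/67; 42/67; 40/67]
x' − x̄ = [189/67, -294/67, -280/67] = K·y
y = (KᵀK)⁻¹·Kᵀ·(x' − x̄) = [-7]
z = y + H·x̄ = [-7] + [8] = [1]

z = [1]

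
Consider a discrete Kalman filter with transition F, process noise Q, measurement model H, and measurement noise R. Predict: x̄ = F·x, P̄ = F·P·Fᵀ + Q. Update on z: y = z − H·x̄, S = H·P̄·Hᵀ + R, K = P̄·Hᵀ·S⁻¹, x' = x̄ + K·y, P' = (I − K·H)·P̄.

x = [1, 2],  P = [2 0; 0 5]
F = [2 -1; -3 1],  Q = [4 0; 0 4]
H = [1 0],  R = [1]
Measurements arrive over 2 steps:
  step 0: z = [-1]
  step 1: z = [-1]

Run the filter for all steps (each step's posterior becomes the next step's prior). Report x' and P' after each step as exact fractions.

step 0: x̄ = F·x = [0, -1]
step 0: P̄ = F·P·Fᵀ + Q = [17 -17; -17 27]
step 0: y = z − H·x̄ = [-1]
step 0: S = H·P̄·Hᵀ + R = [18]
step 0: K = P̄·Hᵀ·S⁻¹ = [17/18; -17/18]
step 0: x' = x̄ + K·y = [-17/18, -1/18]
step 0: P' = (I − K·H)·P̄ = [17/18 -17/18; -17/18 197/18]
step 1: x̄ = F·x = [-11/6, 25/9]
step 1: P̄ = F·P·Fᵀ + Q = [45/2 -64/3; -64/3 262/9]
step 1: y = z − H·x̄ = [5/6]
step 1: S = H·P̄·Hᵀ + R = [47/2]
step 1: K = P̄·Hᵀ·S⁻¹ = [45/47; -128/141]
step 1: x' = x̄ + K·y = [-146/141, 95/47]
step 1: P' = (I − K·H)·P̄ = [45/47 -128/141; -128/141 458/47]

step 0: x' = [-17/18, -1/18], P' = [17/18 -17/18; -17/18 197/18]
step 1: x' = [-146/141, 95/47], P' = [45/47 -128/141; -128/141 458/47]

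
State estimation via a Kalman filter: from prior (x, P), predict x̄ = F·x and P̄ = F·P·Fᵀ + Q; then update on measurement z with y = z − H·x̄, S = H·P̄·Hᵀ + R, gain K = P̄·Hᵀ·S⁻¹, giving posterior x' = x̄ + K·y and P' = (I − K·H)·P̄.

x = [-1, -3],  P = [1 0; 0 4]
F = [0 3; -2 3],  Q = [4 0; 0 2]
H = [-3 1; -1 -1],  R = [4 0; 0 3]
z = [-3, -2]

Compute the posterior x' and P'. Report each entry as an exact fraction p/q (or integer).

x̄ = F·x = [-9, -7]
P̄ = F·P·Fᵀ + Q = [40 36; 36 42]
y = z − H·x̄ = [-23, -18]
S = H·P̄·Hᵀ + R = [190 150; 150 157]
K = P̄·Hᵀ·S⁻¹ = [-894/3665 -184/733; 669/3665 -492/733]
x' = x̄ + K·y = [4137/3665, 3238/3665]
P' = (I − K·H)·P̄ = [1584/3665 1176/3665; 1176/3665 6204/3665]

x' = [4137/3665, 3238/3665]
P' = [1584/3665 1176/3665; 1176/3665 6204/3665]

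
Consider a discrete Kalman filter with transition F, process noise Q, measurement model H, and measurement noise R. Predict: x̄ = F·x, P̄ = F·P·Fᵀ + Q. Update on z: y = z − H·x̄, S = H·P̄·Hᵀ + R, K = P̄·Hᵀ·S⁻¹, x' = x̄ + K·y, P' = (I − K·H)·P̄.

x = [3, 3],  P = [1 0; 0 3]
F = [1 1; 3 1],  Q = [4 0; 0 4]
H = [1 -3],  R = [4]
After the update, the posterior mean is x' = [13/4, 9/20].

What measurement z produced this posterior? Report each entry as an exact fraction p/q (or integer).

x̄ = F·x = [6, 12]
P̄ = F·P·Fᵀ + Q = [8 6; 6 16]
S = H·P̄·Hᵀ + R = [120]
K = P̄·Hᵀ·S⁻¹ = [-1/12; -7/20]
x' − x̄ = [-11/4, -231/20] = K·y
y = (KᵀK)⁻¹·Kᵀ·(x' − x̄) = [33]
z = y + H·x̄ = [33] + [-30] = [3]

z = [3]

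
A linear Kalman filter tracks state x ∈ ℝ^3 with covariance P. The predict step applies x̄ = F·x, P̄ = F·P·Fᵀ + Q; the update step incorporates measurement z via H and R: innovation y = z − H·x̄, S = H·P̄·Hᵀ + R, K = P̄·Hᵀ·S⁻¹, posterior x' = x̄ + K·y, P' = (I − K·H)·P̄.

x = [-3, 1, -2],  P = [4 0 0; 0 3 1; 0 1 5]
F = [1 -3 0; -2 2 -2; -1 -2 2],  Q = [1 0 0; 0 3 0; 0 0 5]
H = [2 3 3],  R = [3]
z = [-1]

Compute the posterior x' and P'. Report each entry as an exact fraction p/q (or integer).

x' = [-2746/383, 3940/383, -2221/383]
P' = [11472/383 -8808/383 1188/383; -8808/383 14788/383 -8875/383; 1188/383 -8875/383 8150/383]

x̄ = F·x = [-6, 12, -3]
P̄ = F·P·Fᵀ + Q = [32 -20 8; -20 43 -16; 8 -16 33]
y = z − H·x̄ = [-16]
S = H·P̄·Hᵀ + R = [383]
K = P̄·Hᵀ·S⁻¹ = [28/383; 41/383; 67/383]
x' = x̄ + K·y = [-2746/383, 3940/383, -2221/383]
P' = (I − K·H)·P̄ = [11472/383 -8808/383 1188/383; -8808/383 14788/383 -8875/383; 1188/383 -8875/383 8150/383]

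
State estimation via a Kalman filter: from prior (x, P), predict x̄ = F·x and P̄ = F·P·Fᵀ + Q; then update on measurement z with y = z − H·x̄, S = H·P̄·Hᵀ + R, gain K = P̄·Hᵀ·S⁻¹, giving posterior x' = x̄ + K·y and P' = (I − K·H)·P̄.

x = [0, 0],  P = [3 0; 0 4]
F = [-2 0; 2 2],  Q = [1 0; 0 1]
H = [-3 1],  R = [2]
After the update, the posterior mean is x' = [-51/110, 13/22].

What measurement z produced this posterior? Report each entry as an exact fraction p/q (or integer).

z = [2]

x̄ = F·x = [0, 0]
P̄ = F·P·Fᵀ + Q = [13 -12; -12 29]
S = H·P̄·Hᵀ + R = [220]
K = P̄·Hᵀ·S⁻¹ = [-51/220; 13/44]
x' − x̄ = [-51/110, 13/22] = K·y
y = (KᵀK)⁻¹·Kᵀ·(x' − x̄) = [2]
z = y + H·x̄ = [2] + [0] = [2]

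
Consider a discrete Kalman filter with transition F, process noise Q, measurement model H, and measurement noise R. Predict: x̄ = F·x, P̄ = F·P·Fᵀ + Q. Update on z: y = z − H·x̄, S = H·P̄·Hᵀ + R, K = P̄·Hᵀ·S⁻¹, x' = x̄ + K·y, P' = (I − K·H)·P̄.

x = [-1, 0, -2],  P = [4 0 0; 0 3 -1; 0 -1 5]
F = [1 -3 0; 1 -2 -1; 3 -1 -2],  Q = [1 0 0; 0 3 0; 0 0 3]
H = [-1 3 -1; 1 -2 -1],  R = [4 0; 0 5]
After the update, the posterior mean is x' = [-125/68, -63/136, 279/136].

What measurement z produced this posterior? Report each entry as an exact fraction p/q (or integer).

x̄ = F·x = [-1, 1, 1]
P̄ = F·P·Fᵀ + Q = [32 19 15; 19 20 23; 15 23 58]
S = H·P̄·Hᵀ + R = [52 -22; -22 161]
K = P̄·Hᵀ·S⁻¹ = [287/1972 -109/986; 965/3944 -473/1972; -1301/3944 -1179/1972]
x' − x̄ = [-57/68, -199/136, 143/136] = K·y
y = (KᵀK)⁻¹·Kᵀ·(x' − x̄) = [-5, 1]
z = y + H·x̄ = [-5, 1] + [3, -4] = [-2, -3]

z = [-2, -3]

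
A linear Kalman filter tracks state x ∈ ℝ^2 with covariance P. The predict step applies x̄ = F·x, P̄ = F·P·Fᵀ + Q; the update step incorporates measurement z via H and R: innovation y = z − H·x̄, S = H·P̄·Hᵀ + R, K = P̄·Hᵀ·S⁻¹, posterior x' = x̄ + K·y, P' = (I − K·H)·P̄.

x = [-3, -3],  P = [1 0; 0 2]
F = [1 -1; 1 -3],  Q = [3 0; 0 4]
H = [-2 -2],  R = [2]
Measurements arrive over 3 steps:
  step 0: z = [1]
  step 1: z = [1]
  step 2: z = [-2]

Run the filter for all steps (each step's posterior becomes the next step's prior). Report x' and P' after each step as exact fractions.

step 0: x' = [-169/87, 44/29], P' = [184/87 -57/29; -57/29 67/29]
step 1: x' = [-4298/14681, -3865/14681], P' = [27718/14681 -25259/14681; -25259/14681 30097/14681]
step 2: x' = [330251/2213351, 1875283/2213351], P' = [4179174/2213351 -3807753/2213351; -3807753/2213351 4535667/2213351]

step 0: x̄ = F·x = [0, 6]
step 0: P̄ = F·P·Fᵀ + Q = [6 7; 7 23]
step 0: y = z − H·x̄ = [13]
step 0: S = H·P̄·Hᵀ + R = [174]
step 0: K = P̄·Hᵀ·S⁻¹ = [-13/87; -10/29]
step 0: x' = x̄ + K·y = [-169/87, 44/29]
step 0: P' = (I − K·H)·P̄ = [184/87 -57/29; -57/29 67/29]
step 1: x̄ = F·x = [-301/87, -565/87]
step 1: P̄ = F·P·Fᵀ + Q = [988/87 1471/87; 1471/87 3367/87]
step 1: y = z − H·x̄ = [-1645/87]
step 1: S = H·P̄·Hᵀ + R = [29362/87]
step 1: K = P̄·Hᵀ·S⁻¹ = [-2459/14681; -4838/14681]
step 1: x' = x̄ + K·y = [-4298/14681, -3865/14681]
step 1: P' = (I − K·H)·P̄ = [27718/14681 -25259/14681; -25259/14681 30097/14681]
step 2: x̄ = F·x = [-433/14681, 7297/14681]
step 2: P̄ = F·P·Fᵀ + Q = [152376/14681 219045/14681; 219045/14681 508869/14681]
step 2: y = z − H·x̄ = [-15634/14681]
step 2: S = H·P̄·Hᵀ + R = [4426702/14681]
step 2: K = P̄·Hᵀ·S⁻¹ = [-371421/2213351; -727914/2213351]
step 2: x' = x̄ + K·y = [330251/2213351, 1875283/2213351]
step 2: P' = (I − K·H)·P̄ = [4179174/2213351 -3807753/2213351; -3807753/2213351 4535667/2213351]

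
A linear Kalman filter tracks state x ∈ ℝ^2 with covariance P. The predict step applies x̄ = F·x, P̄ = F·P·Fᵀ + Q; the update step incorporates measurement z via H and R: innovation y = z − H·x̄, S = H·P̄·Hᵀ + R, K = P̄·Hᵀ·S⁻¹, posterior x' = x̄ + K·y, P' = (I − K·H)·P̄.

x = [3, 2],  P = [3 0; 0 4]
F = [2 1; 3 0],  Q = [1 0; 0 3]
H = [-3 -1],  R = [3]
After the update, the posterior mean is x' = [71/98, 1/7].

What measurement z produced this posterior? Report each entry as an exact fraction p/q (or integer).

x̄ = F·x = [8, 9]
P̄ = F·P·Fᵀ + Q = [17 18; 18 30]
S = H·P̄·Hᵀ + R = [294]
K = P̄·Hᵀ·S⁻¹ = [-23/98; -2/7]
x' − x̄ = [-713/98, -62/7] = K·y
y = (KᵀK)⁻¹·Kᵀ·(x' − x̄) = [31]
z = y + H·x̄ = [31] + [-33] = [-2]

z = [-2]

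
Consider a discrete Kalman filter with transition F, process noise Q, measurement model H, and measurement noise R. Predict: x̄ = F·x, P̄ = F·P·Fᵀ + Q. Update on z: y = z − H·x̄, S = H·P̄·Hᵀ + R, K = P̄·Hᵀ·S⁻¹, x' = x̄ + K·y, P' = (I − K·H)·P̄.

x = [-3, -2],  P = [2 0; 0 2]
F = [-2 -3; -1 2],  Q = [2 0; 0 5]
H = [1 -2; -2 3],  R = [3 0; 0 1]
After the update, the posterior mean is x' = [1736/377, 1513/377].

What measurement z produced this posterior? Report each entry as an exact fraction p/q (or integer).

x̄ = F·x = [12, -1]
P̄ = F·P·Fᵀ + Q = [28 -8; -8 15]
S = H·P̄·Hᵀ + R = [123 -202; -202 344]
K = P̄·Hᵀ·S⁻¹ = [-256/377 -238/377; -375/754 -173/1508]
x' − x̄ = [-2788/377, 1890/377] = K·y
y = (KᵀK)⁻¹·Kᵀ·(x' − x̄) = [-17, 30]
z = y + H·x̄ = [-17, 30] + [14, -27] = [-3, 3]

z = [-3, 3]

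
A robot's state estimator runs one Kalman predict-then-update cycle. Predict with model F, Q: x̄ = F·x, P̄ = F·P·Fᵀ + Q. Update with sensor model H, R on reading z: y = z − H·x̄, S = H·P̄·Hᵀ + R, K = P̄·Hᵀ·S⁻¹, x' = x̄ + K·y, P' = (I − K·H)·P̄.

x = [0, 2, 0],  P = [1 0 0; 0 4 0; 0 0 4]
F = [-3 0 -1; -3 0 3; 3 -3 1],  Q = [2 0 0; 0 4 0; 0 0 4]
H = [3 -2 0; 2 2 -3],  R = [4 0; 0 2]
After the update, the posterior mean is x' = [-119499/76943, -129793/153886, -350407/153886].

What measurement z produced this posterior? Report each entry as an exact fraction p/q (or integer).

z = [-3, 2]

x̄ = F·x = [0, 0, -6]
P̄ = F·P·Fᵀ + Q = [15 -3 -13; -3 49 3; -13 3 53]
S = H·P̄·Hᵀ + R = [371 23; 23 831]
K = P̄·Hᵀ·S⁻¹ = [10233/76943 5550/76943; -45413/153886 16627/153886; -16639/153886 -32687/153886]
x' − x̄ = [-119499/76943, -129793/153886, 572909/153886] = K·y
y = (KᵀK)⁻¹·Kᵀ·(x' − x̄) = [-3, -16]
z = y + H·x̄ = [-3, -16] + [0, 18] = [-3, 2]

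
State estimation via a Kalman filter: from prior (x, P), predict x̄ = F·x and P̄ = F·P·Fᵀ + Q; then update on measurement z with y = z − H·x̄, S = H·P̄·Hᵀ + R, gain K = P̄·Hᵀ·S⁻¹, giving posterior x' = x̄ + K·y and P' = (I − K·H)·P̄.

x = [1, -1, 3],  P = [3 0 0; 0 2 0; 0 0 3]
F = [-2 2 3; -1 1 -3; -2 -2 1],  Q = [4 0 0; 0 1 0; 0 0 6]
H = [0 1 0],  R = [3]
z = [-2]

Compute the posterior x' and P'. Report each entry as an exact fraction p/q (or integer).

x̄ = F·x = [5, -11, 3]
P̄ = F·P·Fᵀ + Q = [51 -17 13; -17 33 -7; 13 -7 29]
y = z − H·x̄ = [9]
S = H·P̄·Hᵀ + R = [36]
K = P̄·Hᵀ·S⁻¹ = [-17/36; 11/12; -7/36]
x' = x̄ + K·y = [3/4, -11/4, 5/4]
P' = (I − K·H)·P̄ = [1547/36 -17/12 349/36; -17/12 11/4 -7/12; 349/36 -7/12 995/36]

x' = [3/4, -11/4, 5/4]
P' = [1547/36 -17/12 349/36; -17/12 11/4 -7/12; 349/36 -7/12 995/36]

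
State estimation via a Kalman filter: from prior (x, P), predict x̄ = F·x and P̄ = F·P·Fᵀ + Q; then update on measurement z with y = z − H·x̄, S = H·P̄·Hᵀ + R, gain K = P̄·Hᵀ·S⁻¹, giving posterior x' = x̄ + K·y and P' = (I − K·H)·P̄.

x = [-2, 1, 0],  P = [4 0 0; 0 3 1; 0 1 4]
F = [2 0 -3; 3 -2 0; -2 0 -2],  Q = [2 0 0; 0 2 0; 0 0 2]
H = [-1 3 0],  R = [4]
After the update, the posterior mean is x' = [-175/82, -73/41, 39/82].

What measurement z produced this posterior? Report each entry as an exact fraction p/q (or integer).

z = [-3]

x̄ = F·x = [-4, -8, 4]
P̄ = F·P·Fᵀ + Q = [54 30 8; 30 50 -20; 8 -20 34]
S = H·P̄·Hᵀ + R = [328]
K = P̄·Hᵀ·S⁻¹ = [9/82; 15/41; -17/82]
x' − x̄ = [153/82, 255/41, -289/82] = K·y
y = (KᵀK)⁻¹·Kᵀ·(x' − x̄) = [17]
z = y + H·x̄ = [17] + [-20] = [-3]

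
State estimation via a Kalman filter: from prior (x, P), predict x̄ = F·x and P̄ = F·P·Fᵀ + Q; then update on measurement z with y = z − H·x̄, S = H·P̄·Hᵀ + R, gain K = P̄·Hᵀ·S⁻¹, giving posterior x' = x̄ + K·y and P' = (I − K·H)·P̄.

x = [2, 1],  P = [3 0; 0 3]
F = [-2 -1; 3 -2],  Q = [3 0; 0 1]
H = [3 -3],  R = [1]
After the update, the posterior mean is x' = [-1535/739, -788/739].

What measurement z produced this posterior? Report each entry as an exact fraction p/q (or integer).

x̄ = F·x = [-5, 4]
P̄ = F·P·Fᵀ + Q = [18 -12; -12 40]
S = H·P̄·Hᵀ + R = [739]
K = P̄·Hᵀ·S⁻¹ = [90/739; -156/739]
x' − x̄ = [2160/739, -3744/739] = K·y
y = (KᵀK)⁻¹·Kᵀ·(x' − x̄) = [24]
z = y + H·x̄ = [24] + [-27] = [-3]

z = [-3]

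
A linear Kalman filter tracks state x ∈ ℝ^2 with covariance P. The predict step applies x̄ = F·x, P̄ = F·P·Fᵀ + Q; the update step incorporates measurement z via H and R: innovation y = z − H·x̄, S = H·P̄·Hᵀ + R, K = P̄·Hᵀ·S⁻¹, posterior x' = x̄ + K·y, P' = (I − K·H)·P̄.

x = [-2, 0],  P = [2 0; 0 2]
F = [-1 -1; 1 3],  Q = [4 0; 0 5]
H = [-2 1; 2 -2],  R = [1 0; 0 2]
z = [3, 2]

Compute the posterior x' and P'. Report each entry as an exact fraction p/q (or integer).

x' = [-256/115, -1169/460]
P' = [104/115 134/115; 134/115 841/460]

x̄ = F·x = [2, -2]
P̄ = F·P·Fᵀ + Q = [8 -8; -8 25]
y = z − H·x̄ = [9, -6]
S = H·P̄·Hᵀ + R = [90 -130; -130 198]
K = P̄·Hᵀ·S⁻¹ = [-74/115 -6/23; -231/460 -61/92]
x' = x̄ + K·y = [-256/115, -1169/460]
P' = (I − K·H)·P̄ = [104/115 134/115; 134/115 841/460]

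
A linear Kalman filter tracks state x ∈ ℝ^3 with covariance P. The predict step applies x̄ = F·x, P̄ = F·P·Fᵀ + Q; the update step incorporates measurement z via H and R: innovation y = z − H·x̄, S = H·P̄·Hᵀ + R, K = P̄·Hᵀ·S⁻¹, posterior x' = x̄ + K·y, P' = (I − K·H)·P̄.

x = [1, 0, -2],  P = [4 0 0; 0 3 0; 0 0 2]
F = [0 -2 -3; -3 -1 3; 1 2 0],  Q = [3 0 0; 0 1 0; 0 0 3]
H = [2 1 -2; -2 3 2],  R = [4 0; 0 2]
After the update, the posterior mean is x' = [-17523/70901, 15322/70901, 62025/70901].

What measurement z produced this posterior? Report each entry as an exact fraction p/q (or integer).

x̄ = F·x = [6, -9, 1]
P̄ = F·P·Fᵀ + Q = [33 -12 -12; -12 58 -18; -12 -18 19]
S = H·P̄·Hᵀ + R = [390 -106; -106 756]
K = P̄·Hᵀ·S⁻¹ = [11403/70901 -10218/70901; 17523/70901 17650/70901; -14908/70901 -1340/70901]
x' − x̄ = [-442929/70901, 653431/70901, -8876/70901] = K·y
y = (KᵀK)⁻¹·Kᵀ·(x' − x̄) = [-3, 40]
z = y + H·x̄ = [-3, 40] + [1, -37] = [-2, 3]

z = [-2, 3]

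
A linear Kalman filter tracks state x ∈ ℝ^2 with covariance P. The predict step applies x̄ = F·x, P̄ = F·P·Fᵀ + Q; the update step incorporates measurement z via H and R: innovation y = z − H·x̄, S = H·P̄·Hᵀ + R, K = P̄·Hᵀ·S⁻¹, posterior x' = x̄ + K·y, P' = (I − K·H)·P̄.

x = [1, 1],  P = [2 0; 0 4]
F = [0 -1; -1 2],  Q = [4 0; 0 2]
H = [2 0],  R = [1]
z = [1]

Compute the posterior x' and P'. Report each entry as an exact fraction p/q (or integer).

x̄ = F·x = [-1, 1]
P̄ = F·P·Fᵀ + Q = [8 -8; -8 20]
y = z − H·x̄ = [3]
S = H·P̄·Hᵀ + R = [33]
K = P̄·Hᵀ·S⁻¹ = [16/33; -16/33]
x' = x̄ + K·y = [5/11, -5/11]
P' = (I − K·H)·P̄ = [8/33 -8/33; -8/33 404/33]

x' = [5/11, -5/11]
P' = [8/33 -8/33; -8/33 404/33]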